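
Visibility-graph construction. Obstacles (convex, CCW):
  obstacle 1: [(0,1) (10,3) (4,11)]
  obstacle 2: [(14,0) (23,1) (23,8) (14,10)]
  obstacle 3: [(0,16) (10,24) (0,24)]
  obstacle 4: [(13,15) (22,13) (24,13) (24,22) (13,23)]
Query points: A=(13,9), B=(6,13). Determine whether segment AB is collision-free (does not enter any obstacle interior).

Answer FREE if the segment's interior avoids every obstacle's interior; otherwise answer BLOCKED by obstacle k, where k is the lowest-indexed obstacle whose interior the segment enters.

FREE

Obstacle 1 [(0,1) (10,3) (4,11)]:
  edge (0,1)–(10,3): clear
  edge (10,3)–(4,11): clear
  edge (4,11)–(0,1): clear
  midpoint (19/2,11) outside
  → clear
Obstacle 2 [(14,0) (23,1) (23,8) (14,10)]:
  edge (14,0)–(23,1): clear
  edge (23,1)–(23,8): clear
  edge (23,8)–(14,10): clear
  edge (14,10)–(14,0): clear
  midpoint (19/2,11) outside
  → clear
Obstacle 3 [(0,16) (10,24) (0,24)]:
  edge (0,16)–(10,24): clear
  edge (10,24)–(0,24): clear
  edge (0,24)–(0,16): clear
  midpoint (19/2,11) outside
  → clear
Obstacle 4 [(13,15) (22,13) (24,13) (24,22) (13,23)]:
  edge (13,15)–(22,13): clear
  edge (22,13)–(24,13): clear
  edge (24,13)–(24,22): clear
  edge (24,22)–(13,23): clear
  edge (13,23)–(13,15): clear
  midpoint (19/2,11) outside
  → clear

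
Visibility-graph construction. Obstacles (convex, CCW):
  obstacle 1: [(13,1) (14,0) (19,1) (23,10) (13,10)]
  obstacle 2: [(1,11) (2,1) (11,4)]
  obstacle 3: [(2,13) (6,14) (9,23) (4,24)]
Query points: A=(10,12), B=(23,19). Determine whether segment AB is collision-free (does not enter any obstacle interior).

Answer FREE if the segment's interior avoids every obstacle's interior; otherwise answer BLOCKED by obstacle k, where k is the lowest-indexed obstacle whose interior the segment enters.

Obstacle 1 [(13,1) (14,0) (19,1) (23,10) (13,10)]:
  edge (13,1)–(14,0): clear
  edge (14,0)–(19,1): clear
  edge (19,1)–(23,10): clear
  edge (23,10)–(13,10): clear
  edge (13,10)–(13,1): clear
  midpoint (33/2,31/2) outside
  → clear
Obstacle 2 [(1,11) (2,1) (11,4)]:
  edge (1,11)–(2,1): clear
  edge (2,1)–(11,4): clear
  edge (11,4)–(1,11): clear
  midpoint (33/2,31/2) outside
  → clear
Obstacle 3 [(2,13) (6,14) (9,23) (4,24)]:
  edge (2,13)–(6,14): clear
  edge (6,14)–(9,23): clear
  edge (9,23)–(4,24): clear
  edge (4,24)–(2,13): clear
  midpoint (33/2,31/2) outside
  → clear

FREE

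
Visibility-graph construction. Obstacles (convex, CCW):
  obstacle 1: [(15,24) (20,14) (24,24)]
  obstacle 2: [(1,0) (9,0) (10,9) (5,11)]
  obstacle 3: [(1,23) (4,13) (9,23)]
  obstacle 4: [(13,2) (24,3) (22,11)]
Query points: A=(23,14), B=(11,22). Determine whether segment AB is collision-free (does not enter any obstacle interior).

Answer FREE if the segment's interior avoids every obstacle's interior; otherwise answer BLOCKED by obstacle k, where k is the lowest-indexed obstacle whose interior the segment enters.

BLOCKED by obstacle 1

Obstacle 1 [(15,24) (20,14) (24,24)]:
  edge (15,24)–(20,14): crosses AB
  edge (20,14)–(24,24): crosses AB
  edge (24,24)–(15,24): clear
  → BLOCKED
Obstacle 2 [(1,0) (9,0) (10,9) (5,11)]:
  edge (1,0)–(9,0): clear
  edge (9,0)–(10,9): clear
  edge (10,9)–(5,11): clear
  edge (5,11)–(1,0): clear
  midpoint (17,18) outside
  → clear
Obstacle 3 [(1,23) (4,13) (9,23)]:
  edge (1,23)–(4,13): clear
  edge (4,13)–(9,23): clear
  edge (9,23)–(1,23): clear
  midpoint (17,18) outside
  → clear
Obstacle 4 [(13,2) (24,3) (22,11)]:
  edge (13,2)–(24,3): clear
  edge (24,3)–(22,11): clear
  edge (22,11)–(13,2): clear
  midpoint (17,18) outside
  → clear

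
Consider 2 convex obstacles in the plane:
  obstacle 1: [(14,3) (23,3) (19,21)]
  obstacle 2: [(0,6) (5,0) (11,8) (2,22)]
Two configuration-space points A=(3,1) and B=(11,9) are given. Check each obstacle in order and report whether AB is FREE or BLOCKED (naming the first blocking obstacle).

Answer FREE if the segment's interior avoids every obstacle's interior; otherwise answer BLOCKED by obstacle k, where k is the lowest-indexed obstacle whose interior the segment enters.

BLOCKED by obstacle 2

Obstacle 1 [(14,3) (23,3) (19,21)]:
  edge (14,3)–(23,3): clear
  edge (23,3)–(19,21): clear
  edge (19,21)–(14,3): clear
  midpoint (7,5) outside
  → clear
Obstacle 2 [(0,6) (5,0) (11,8) (2,22)]:
  edge (0,6)–(5,0): crosses AB
  edge (5,0)–(11,8): clear
  edge (11,8)–(2,22): crosses AB
  edge (2,22)–(0,6): clear
  → BLOCKED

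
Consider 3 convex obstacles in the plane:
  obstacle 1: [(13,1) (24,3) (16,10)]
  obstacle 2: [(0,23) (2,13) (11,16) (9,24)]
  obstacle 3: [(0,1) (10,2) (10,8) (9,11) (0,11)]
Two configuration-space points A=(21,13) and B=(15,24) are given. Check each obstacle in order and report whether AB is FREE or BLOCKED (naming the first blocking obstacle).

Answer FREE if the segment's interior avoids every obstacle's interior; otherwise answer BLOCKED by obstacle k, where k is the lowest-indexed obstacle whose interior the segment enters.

FREE

Obstacle 1 [(13,1) (24,3) (16,10)]:
  edge (13,1)–(24,3): clear
  edge (24,3)–(16,10): clear
  edge (16,10)–(13,1): clear
  midpoint (18,37/2) outside
  → clear
Obstacle 2 [(0,23) (2,13) (11,16) (9,24)]:
  edge (0,23)–(2,13): clear
  edge (2,13)–(11,16): clear
  edge (11,16)–(9,24): clear
  edge (9,24)–(0,23): clear
  midpoint (18,37/2) outside
  → clear
Obstacle 3 [(0,1) (10,2) (10,8) (9,11) (0,11)]:
  edge (0,1)–(10,2): clear
  edge (10,2)–(10,8): clear
  edge (10,8)–(9,11): clear
  edge (9,11)–(0,11): clear
  edge (0,11)–(0,1): clear
  midpoint (18,37/2) outside
  → clear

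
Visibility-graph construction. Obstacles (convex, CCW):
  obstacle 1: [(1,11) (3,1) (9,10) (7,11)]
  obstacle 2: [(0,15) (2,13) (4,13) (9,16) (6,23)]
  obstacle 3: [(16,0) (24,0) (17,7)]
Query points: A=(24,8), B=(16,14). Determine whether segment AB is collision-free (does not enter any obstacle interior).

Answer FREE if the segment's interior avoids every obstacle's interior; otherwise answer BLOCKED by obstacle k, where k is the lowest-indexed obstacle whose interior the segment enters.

Obstacle 1 [(1,11) (3,1) (9,10) (7,11)]:
  edge (1,11)–(3,1): clear
  edge (3,1)–(9,10): clear
  edge (9,10)–(7,11): clear
  edge (7,11)–(1,11): clear
  midpoint (20,11) outside
  → clear
Obstacle 2 [(0,15) (2,13) (4,13) (9,16) (6,23)]:
  edge (0,15)–(2,13): clear
  edge (2,13)–(4,13): clear
  edge (4,13)–(9,16): clear
  edge (9,16)–(6,23): clear
  edge (6,23)–(0,15): clear
  midpoint (20,11) outside
  → clear
Obstacle 3 [(16,0) (24,0) (17,7)]:
  edge (16,0)–(24,0): clear
  edge (24,0)–(17,7): clear
  edge (17,7)–(16,0): clear
  midpoint (20,11) outside
  → clear

FREE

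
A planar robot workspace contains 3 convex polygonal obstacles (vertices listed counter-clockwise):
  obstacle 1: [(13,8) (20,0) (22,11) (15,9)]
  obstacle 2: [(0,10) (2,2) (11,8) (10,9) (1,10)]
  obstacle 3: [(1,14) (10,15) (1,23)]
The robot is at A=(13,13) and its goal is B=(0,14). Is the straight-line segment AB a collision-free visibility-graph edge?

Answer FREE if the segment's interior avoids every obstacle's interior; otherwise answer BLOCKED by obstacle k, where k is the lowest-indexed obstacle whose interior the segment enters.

FREE

Obstacle 1 [(13,8) (20,0) (22,11) (15,9)]:
  edge (13,8)–(20,0): clear
  edge (20,0)–(22,11): clear
  edge (22,11)–(15,9): clear
  edge (15,9)–(13,8): clear
  midpoint (13/2,27/2) outside
  → clear
Obstacle 2 [(0,10) (2,2) (11,8) (10,9) (1,10)]:
  edge (0,10)–(2,2): clear
  edge (2,2)–(11,8): clear
  edge (11,8)–(10,9): clear
  edge (10,9)–(1,10): clear
  edge (1,10)–(0,10): clear
  midpoint (13/2,27/2) outside
  → clear
Obstacle 3 [(1,14) (10,15) (1,23)]:
  edge (1,14)–(10,15): clear
  edge (10,15)–(1,23): clear
  edge (1,23)–(1,14): clear
  midpoint (13/2,27/2) outside
  → clear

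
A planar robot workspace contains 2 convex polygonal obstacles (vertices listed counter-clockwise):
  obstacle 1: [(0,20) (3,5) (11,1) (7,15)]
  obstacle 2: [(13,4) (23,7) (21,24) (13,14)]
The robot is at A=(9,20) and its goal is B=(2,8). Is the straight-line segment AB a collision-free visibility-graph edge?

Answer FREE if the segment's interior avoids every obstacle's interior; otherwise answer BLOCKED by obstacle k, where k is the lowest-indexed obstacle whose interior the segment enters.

BLOCKED by obstacle 1

Obstacle 1 [(0,20) (3,5) (11,1) (7,15)]:
  edge (0,20)–(3,5): crosses AB
  edge (3,5)–(11,1): clear
  edge (11,1)–(7,15): clear
  edge (7,15)–(0,20): crosses AB
  → BLOCKED
Obstacle 2 [(13,4) (23,7) (21,24) (13,14)]:
  edge (13,4)–(23,7): clear
  edge (23,7)–(21,24): clear
  edge (21,24)–(13,14): clear
  edge (13,14)–(13,4): clear
  midpoint (11/2,14) outside
  → clear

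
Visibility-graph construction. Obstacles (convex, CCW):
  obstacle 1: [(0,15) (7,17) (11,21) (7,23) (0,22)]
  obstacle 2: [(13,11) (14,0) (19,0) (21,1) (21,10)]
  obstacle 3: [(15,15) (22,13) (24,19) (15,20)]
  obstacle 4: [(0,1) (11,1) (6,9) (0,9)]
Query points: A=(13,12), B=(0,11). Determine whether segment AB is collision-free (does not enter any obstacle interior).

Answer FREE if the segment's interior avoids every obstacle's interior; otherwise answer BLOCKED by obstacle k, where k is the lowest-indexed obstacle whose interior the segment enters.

FREE

Obstacle 1 [(0,15) (7,17) (11,21) (7,23) (0,22)]:
  edge (0,15)–(7,17): clear
  edge (7,17)–(11,21): clear
  edge (11,21)–(7,23): clear
  edge (7,23)–(0,22): clear
  edge (0,22)–(0,15): clear
  midpoint (13/2,23/2) outside
  → clear
Obstacle 2 [(13,11) (14,0) (19,0) (21,1) (21,10)]:
  edge (13,11)–(14,0): clear
  edge (14,0)–(19,0): clear
  edge (19,0)–(21,1): clear
  edge (21,1)–(21,10): clear
  edge (21,10)–(13,11): clear
  midpoint (13/2,23/2) outside
  → clear
Obstacle 3 [(15,15) (22,13) (24,19) (15,20)]:
  edge (15,15)–(22,13): clear
  edge (22,13)–(24,19): clear
  edge (24,19)–(15,20): clear
  edge (15,20)–(15,15): clear
  midpoint (13/2,23/2) outside
  → clear
Obstacle 4 [(0,1) (11,1) (6,9) (0,9)]:
  edge (0,1)–(11,1): clear
  edge (11,1)–(6,9): clear
  edge (6,9)–(0,9): clear
  edge (0,9)–(0,1): clear
  midpoint (13/2,23/2) outside
  → clear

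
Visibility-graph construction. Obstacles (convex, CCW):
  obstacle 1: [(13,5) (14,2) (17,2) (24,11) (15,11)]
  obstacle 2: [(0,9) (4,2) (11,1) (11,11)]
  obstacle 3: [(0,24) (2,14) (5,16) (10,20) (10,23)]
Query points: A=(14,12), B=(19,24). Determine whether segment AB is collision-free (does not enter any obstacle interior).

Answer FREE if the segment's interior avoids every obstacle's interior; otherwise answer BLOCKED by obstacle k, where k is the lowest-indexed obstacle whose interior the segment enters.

Obstacle 1 [(13,5) (14,2) (17,2) (24,11) (15,11)]:
  edge (13,5)–(14,2): clear
  edge (14,2)–(17,2): clear
  edge (17,2)–(24,11): clear
  edge (24,11)–(15,11): clear
  edge (15,11)–(13,5): clear
  midpoint (33/2,18) outside
  → clear
Obstacle 2 [(0,9) (4,2) (11,1) (11,11)]:
  edge (0,9)–(4,2): clear
  edge (4,2)–(11,1): clear
  edge (11,1)–(11,11): clear
  edge (11,11)–(0,9): clear
  midpoint (33/2,18) outside
  → clear
Obstacle 3 [(0,24) (2,14) (5,16) (10,20) (10,23)]:
  edge (0,24)–(2,14): clear
  edge (2,14)–(5,16): clear
  edge (5,16)–(10,20): clear
  edge (10,20)–(10,23): clear
  edge (10,23)–(0,24): clear
  midpoint (33/2,18) outside
  → clear

FREE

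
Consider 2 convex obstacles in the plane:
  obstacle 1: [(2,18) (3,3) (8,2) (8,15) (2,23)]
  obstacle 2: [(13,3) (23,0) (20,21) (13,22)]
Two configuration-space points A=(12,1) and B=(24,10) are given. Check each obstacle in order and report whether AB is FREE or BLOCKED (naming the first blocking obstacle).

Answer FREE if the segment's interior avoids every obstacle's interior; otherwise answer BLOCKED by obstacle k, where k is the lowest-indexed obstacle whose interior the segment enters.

Obstacle 1 [(2,18) (3,3) (8,2) (8,15) (2,23)]:
  edge (2,18)–(3,3): clear
  edge (3,3)–(8,2): clear
  edge (8,2)–(8,15): clear
  edge (8,15)–(2,23): clear
  edge (2,23)–(2,18): clear
  midpoint (18,11/2) outside
  → clear
Obstacle 2 [(13,3) (23,0) (20,21) (13,22)]:
  edge (13,3)–(23,0): crosses AB
  edge (23,0)–(20,21): crosses AB
  edge (20,21)–(13,22): clear
  edge (13,22)–(13,3): clear
  → BLOCKED

BLOCKED by obstacle 2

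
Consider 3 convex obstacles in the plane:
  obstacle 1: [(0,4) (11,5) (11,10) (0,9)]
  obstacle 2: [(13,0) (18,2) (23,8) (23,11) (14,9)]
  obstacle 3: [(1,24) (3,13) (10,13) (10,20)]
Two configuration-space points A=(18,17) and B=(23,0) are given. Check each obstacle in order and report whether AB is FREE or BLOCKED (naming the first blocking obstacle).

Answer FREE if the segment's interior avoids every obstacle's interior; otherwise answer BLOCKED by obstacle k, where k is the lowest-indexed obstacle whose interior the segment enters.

BLOCKED by obstacle 2

Obstacle 1 [(0,4) (11,5) (11,10) (0,9)]:
  edge (0,4)–(11,5): clear
  edge (11,5)–(11,10): clear
  edge (11,10)–(0,9): clear
  edge (0,9)–(0,4): clear
  midpoint (41/2,17/2) outside
  → clear
Obstacle 2 [(13,0) (18,2) (23,8) (23,11) (14,9)]:
  edge (13,0)–(18,2): clear
  edge (18,2)–(23,8): crosses AB
  edge (23,8)–(23,11): clear
  edge (23,11)–(14,9): crosses AB
  edge (14,9)–(13,0): clear
  → BLOCKED
Obstacle 3 [(1,24) (3,13) (10,13) (10,20)]:
  edge (1,24)–(3,13): clear
  edge (3,13)–(10,13): clear
  edge (10,13)–(10,20): clear
  edge (10,20)–(1,24): clear
  midpoint (41/2,17/2) outside
  → clear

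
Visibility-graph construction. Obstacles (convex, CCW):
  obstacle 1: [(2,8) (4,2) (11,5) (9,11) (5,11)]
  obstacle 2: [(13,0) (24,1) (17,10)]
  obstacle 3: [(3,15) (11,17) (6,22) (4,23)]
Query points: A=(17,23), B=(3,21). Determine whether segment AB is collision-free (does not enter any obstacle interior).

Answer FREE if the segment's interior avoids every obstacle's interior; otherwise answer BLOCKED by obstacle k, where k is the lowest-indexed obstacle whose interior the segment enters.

Obstacle 1 [(2,8) (4,2) (11,5) (9,11) (5,11)]:
  edge (2,8)–(4,2): clear
  edge (4,2)–(11,5): clear
  edge (11,5)–(9,11): clear
  edge (9,11)–(5,11): clear
  edge (5,11)–(2,8): clear
  midpoint (10,22) outside
  → clear
Obstacle 2 [(13,0) (24,1) (17,10)]:
  edge (13,0)–(24,1): clear
  edge (24,1)–(17,10): clear
  edge (17,10)–(13,0): clear
  midpoint (10,22) outside
  → clear
Obstacle 3 [(3,15) (11,17) (6,22) (4,23)]:
  edge (3,15)–(11,17): clear
  edge (11,17)–(6,22): crosses AB
  edge (6,22)–(4,23): clear
  edge (4,23)–(3,15): crosses AB
  → BLOCKED

BLOCKED by obstacle 3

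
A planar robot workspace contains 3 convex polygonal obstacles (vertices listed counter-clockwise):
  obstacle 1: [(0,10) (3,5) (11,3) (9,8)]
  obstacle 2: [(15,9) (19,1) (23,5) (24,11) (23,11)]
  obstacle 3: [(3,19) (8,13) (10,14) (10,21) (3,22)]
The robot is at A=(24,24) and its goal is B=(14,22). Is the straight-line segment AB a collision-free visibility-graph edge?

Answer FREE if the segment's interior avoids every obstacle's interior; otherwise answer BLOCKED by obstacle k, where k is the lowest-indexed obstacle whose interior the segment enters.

Obstacle 1 [(0,10) (3,5) (11,3) (9,8)]:
  edge (0,10)–(3,5): clear
  edge (3,5)–(11,3): clear
  edge (11,3)–(9,8): clear
  edge (9,8)–(0,10): clear
  midpoint (19,23) outside
  → clear
Obstacle 2 [(15,9) (19,1) (23,5) (24,11) (23,11)]:
  edge (15,9)–(19,1): clear
  edge (19,1)–(23,5): clear
  edge (23,5)–(24,11): clear
  edge (24,11)–(23,11): clear
  edge (23,11)–(15,9): clear
  midpoint (19,23) outside
  → clear
Obstacle 3 [(3,19) (8,13) (10,14) (10,21) (3,22)]:
  edge (3,19)–(8,13): clear
  edge (8,13)–(10,14): clear
  edge (10,14)–(10,21): clear
  edge (10,21)–(3,22): clear
  edge (3,22)–(3,19): clear
  midpoint (19,23) outside
  → clear

FREE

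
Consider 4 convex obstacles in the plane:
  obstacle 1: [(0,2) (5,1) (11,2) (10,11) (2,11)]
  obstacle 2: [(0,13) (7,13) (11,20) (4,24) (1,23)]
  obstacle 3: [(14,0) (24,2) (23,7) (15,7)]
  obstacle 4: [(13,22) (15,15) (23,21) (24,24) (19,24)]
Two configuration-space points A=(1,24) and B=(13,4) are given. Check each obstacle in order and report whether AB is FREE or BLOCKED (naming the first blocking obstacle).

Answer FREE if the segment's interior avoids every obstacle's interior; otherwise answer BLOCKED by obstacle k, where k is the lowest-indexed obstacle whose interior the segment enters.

BLOCKED by obstacle 1

Obstacle 1 [(0,2) (5,1) (11,2) (10,11) (2,11)]:
  edge (0,2)–(5,1): clear
  edge (5,1)–(11,2): clear
  edge (11,2)–(10,11): crosses AB
  edge (10,11)–(2,11): crosses AB
  edge (2,11)–(0,2): clear
  → BLOCKED
Obstacle 2 [(0,13) (7,13) (11,20) (4,24) (1,23)]:
  edge (0,13)–(7,13): clear
  edge (7,13)–(11,20): crosses AB
  edge (11,20)–(4,24): clear
  edge (4,24)–(1,23): crosses AB
  edge (1,23)–(0,13): clear
  → BLOCKED
Obstacle 3 [(14,0) (24,2) (23,7) (15,7)]:
  edge (14,0)–(24,2): clear
  edge (24,2)–(23,7): clear
  edge (23,7)–(15,7): clear
  edge (15,7)–(14,0): clear
  midpoint (7,14) outside
  → clear
Obstacle 4 [(13,22) (15,15) (23,21) (24,24) (19,24)]:
  edge (13,22)–(15,15): clear
  edge (15,15)–(23,21): clear
  edge (23,21)–(24,24): clear
  edge (24,24)–(19,24): clear
  edge (19,24)–(13,22): clear
  midpoint (7,14) outside
  → clear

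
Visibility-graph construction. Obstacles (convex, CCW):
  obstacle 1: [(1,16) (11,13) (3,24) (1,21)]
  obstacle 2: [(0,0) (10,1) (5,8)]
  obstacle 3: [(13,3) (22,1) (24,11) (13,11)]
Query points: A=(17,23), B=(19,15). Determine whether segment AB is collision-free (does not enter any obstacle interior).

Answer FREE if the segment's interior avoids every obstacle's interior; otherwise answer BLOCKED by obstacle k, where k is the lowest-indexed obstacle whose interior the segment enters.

Obstacle 1 [(1,16) (11,13) (3,24) (1,21)]:
  edge (1,16)–(11,13): clear
  edge (11,13)–(3,24): clear
  edge (3,24)–(1,21): clear
  edge (1,21)–(1,16): clear
  midpoint (18,19) outside
  → clear
Obstacle 2 [(0,0) (10,1) (5,8)]:
  edge (0,0)–(10,1): clear
  edge (10,1)–(5,8): clear
  edge (5,8)–(0,0): clear
  midpoint (18,19) outside
  → clear
Obstacle 3 [(13,3) (22,1) (24,11) (13,11)]:
  edge (13,3)–(22,1): clear
  edge (22,1)–(24,11): clear
  edge (24,11)–(13,11): clear
  edge (13,11)–(13,3): clear
  midpoint (18,19) outside
  → clear

FREE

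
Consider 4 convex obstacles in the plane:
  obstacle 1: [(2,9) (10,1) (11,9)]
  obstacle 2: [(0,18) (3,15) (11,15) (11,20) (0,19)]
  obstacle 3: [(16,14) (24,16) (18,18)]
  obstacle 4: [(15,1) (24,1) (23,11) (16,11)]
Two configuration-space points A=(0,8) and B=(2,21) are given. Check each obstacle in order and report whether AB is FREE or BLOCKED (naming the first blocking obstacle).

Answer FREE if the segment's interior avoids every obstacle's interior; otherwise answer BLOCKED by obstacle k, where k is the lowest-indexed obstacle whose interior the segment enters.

BLOCKED by obstacle 2

Obstacle 1 [(2,9) (10,1) (11,9)]:
  edge (2,9)–(10,1): clear
  edge (10,1)–(11,9): clear
  edge (11,9)–(2,9): clear
  midpoint (1,29/2) outside
  → clear
Obstacle 2 [(0,18) (3,15) (11,15) (11,20) (0,19)]:
  edge (0,18)–(3,15): crosses AB
  edge (3,15)–(11,15): clear
  edge (11,15)–(11,20): clear
  edge (11,20)–(0,19): crosses AB
  edge (0,19)–(0,18): clear
  → BLOCKED
Obstacle 3 [(16,14) (24,16) (18,18)]:
  edge (16,14)–(24,16): clear
  edge (24,16)–(18,18): clear
  edge (18,18)–(16,14): clear
  midpoint (1,29/2) outside
  → clear
Obstacle 4 [(15,1) (24,1) (23,11) (16,11)]:
  edge (15,1)–(24,1): clear
  edge (24,1)–(23,11): clear
  edge (23,11)–(16,11): clear
  edge (16,11)–(15,1): clear
  midpoint (1,29/2) outside
  → clear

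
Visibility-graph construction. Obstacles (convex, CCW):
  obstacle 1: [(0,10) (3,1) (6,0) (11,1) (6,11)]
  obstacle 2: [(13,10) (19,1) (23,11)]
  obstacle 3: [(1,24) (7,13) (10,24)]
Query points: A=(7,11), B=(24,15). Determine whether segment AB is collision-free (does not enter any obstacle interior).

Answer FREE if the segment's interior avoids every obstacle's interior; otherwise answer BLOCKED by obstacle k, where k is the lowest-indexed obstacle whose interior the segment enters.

FREE

Obstacle 1 [(0,10) (3,1) (6,0) (11,1) (6,11)]:
  edge (0,10)–(3,1): clear
  edge (3,1)–(6,0): clear
  edge (6,0)–(11,1): clear
  edge (11,1)–(6,11): clear
  edge (6,11)–(0,10): clear
  midpoint (31/2,13) outside
  → clear
Obstacle 2 [(13,10) (19,1) (23,11)]:
  edge (13,10)–(19,1): clear
  edge (19,1)–(23,11): clear
  edge (23,11)–(13,10): clear
  midpoint (31/2,13) outside
  → clear
Obstacle 3 [(1,24) (7,13) (10,24)]:
  edge (1,24)–(7,13): clear
  edge (7,13)–(10,24): clear
  edge (10,24)–(1,24): clear
  midpoint (31/2,13) outside
  → clear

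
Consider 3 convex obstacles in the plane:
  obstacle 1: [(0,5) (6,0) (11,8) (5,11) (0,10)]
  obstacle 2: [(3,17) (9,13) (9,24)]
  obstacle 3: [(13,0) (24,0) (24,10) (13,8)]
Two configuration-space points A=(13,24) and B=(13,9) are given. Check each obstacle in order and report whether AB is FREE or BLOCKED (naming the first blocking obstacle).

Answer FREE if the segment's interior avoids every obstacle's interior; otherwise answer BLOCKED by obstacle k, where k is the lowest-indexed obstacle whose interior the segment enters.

Obstacle 1 [(0,5) (6,0) (11,8) (5,11) (0,10)]:
  edge (0,5)–(6,0): clear
  edge (6,0)–(11,8): clear
  edge (11,8)–(5,11): clear
  edge (5,11)–(0,10): clear
  edge (0,10)–(0,5): clear
  midpoint (13,33/2) outside
  → clear
Obstacle 2 [(3,17) (9,13) (9,24)]:
  edge (3,17)–(9,13): clear
  edge (9,13)–(9,24): clear
  edge (9,24)–(3,17): clear
  midpoint (13,33/2) outside
  → clear
Obstacle 3 [(13,0) (24,0) (24,10) (13,8)]:
  edge (13,0)–(24,0): clear
  edge (24,0)–(24,10): clear
  edge (24,10)–(13,8): clear
  edge (13,8)–(13,0): clear
  midpoint (13,33/2) outside
  → clear

FREE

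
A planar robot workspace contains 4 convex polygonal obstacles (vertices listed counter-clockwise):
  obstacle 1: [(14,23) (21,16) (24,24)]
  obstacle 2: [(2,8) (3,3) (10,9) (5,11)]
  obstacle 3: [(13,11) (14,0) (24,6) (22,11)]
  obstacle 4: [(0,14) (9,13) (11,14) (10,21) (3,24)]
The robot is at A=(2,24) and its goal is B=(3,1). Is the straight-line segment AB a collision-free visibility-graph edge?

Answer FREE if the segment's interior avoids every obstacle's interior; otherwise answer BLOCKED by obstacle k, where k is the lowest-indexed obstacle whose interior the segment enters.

BLOCKED by obstacle 2

Obstacle 1 [(14,23) (21,16) (24,24)]:
  edge (14,23)–(21,16): clear
  edge (21,16)–(24,24): clear
  edge (24,24)–(14,23): clear
  midpoint (5/2,25/2) outside
  → clear
Obstacle 2 [(2,8) (3,3) (10,9) (5,11)]:
  edge (2,8)–(3,3): crosses AB
  edge (3,3)–(10,9): clear
  edge (10,9)–(5,11): clear
  edge (5,11)–(2,8): crosses AB
  → BLOCKED
Obstacle 3 [(13,11) (14,0) (24,6) (22,11)]:
  edge (13,11)–(14,0): clear
  edge (14,0)–(24,6): clear
  edge (24,6)–(22,11): clear
  edge (22,11)–(13,11): clear
  midpoint (5/2,25/2) outside
  → clear
Obstacle 4 [(0,14) (9,13) (11,14) (10,21) (3,24)]:
  edge (0,14)–(9,13): crosses AB
  edge (9,13)–(11,14): clear
  edge (11,14)–(10,21): clear
  edge (10,21)–(3,24): clear
  edge (3,24)–(0,14): crosses AB
  → BLOCKED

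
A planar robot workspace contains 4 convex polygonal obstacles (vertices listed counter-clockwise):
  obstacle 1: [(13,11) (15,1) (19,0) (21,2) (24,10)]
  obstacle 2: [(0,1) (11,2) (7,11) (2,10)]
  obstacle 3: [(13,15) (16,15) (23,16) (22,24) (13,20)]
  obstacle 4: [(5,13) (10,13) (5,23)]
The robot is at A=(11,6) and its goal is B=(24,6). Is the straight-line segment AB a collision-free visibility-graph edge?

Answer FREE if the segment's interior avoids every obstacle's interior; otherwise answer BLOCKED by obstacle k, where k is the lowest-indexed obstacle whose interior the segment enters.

BLOCKED by obstacle 1

Obstacle 1 [(13,11) (15,1) (19,0) (21,2) (24,10)]:
  edge (13,11)–(15,1): crosses AB
  edge (15,1)–(19,0): clear
  edge (19,0)–(21,2): clear
  edge (21,2)–(24,10): crosses AB
  edge (24,10)–(13,11): clear
  → BLOCKED
Obstacle 2 [(0,1) (11,2) (7,11) (2,10)]:
  edge (0,1)–(11,2): clear
  edge (11,2)–(7,11): clear
  edge (7,11)–(2,10): clear
  edge (2,10)–(0,1): clear
  midpoint (35/2,6) outside
  → clear
Obstacle 3 [(13,15) (16,15) (23,16) (22,24) (13,20)]:
  edge (13,15)–(16,15): clear
  edge (16,15)–(23,16): clear
  edge (23,16)–(22,24): clear
  edge (22,24)–(13,20): clear
  edge (13,20)–(13,15): clear
  midpoint (35/2,6) outside
  → clear
Obstacle 4 [(5,13) (10,13) (5,23)]:
  edge (5,13)–(10,13): clear
  edge (10,13)–(5,23): clear
  edge (5,23)–(5,13): clear
  midpoint (35/2,6) outside
  → clear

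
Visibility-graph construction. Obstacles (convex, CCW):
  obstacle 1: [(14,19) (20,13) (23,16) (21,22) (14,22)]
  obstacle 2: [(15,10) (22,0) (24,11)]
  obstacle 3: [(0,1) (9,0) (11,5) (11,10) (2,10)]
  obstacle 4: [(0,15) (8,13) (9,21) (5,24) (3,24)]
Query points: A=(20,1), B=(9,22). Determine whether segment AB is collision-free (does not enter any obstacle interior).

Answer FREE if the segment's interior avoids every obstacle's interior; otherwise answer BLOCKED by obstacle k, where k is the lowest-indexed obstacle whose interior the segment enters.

Obstacle 1 [(14,19) (20,13) (23,16) (21,22) (14,22)]:
  edge (14,19)–(20,13): clear
  edge (20,13)–(23,16): clear
  edge (23,16)–(21,22): clear
  edge (21,22)–(14,22): clear
  edge (14,22)–(14,19): clear
  midpoint (29/2,23/2) outside
  → clear
Obstacle 2 [(15,10) (22,0) (24,11)]:
  edge (15,10)–(22,0): crosses AB
  edge (22,0)–(24,11): clear
  edge (24,11)–(15,10): crosses AB
  → BLOCKED
Obstacle 3 [(0,1) (9,0) (11,5) (11,10) (2,10)]:
  edge (0,1)–(9,0): clear
  edge (9,0)–(11,5): clear
  edge (11,5)–(11,10): clear
  edge (11,10)–(2,10): clear
  edge (2,10)–(0,1): clear
  midpoint (29/2,23/2) outside
  → clear
Obstacle 4 [(0,15) (8,13) (9,21) (5,24) (3,24)]:
  edge (0,15)–(8,13): clear
  edge (8,13)–(9,21): clear
  edge (9,21)–(5,24): clear
  edge (5,24)–(3,24): clear
  edge (3,24)–(0,15): clear
  midpoint (29/2,23/2) outside
  → clear

BLOCKED by obstacle 2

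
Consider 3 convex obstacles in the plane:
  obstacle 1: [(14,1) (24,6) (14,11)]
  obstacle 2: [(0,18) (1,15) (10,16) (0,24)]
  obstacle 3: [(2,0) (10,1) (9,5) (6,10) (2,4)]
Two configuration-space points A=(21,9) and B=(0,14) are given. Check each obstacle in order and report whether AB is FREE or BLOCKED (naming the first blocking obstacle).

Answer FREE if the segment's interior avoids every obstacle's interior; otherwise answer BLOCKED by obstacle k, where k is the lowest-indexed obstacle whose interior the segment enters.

Obstacle 1 [(14,1) (24,6) (14,11)]:
  edge (14,1)–(24,6): clear
  edge (24,6)–(14,11): crosses AB
  edge (14,11)–(14,1): crosses AB
  → BLOCKED
Obstacle 2 [(0,18) (1,15) (10,16) (0,24)]:
  edge (0,18)–(1,15): clear
  edge (1,15)–(10,16): clear
  edge (10,16)–(0,24): clear
  edge (0,24)–(0,18): clear
  midpoint (21/2,23/2) outside
  → clear
Obstacle 3 [(2,0) (10,1) (9,5) (6,10) (2,4)]:
  edge (2,0)–(10,1): clear
  edge (10,1)–(9,5): clear
  edge (9,5)–(6,10): clear
  edge (6,10)–(2,4): clear
  edge (2,4)–(2,0): clear
  midpoint (21/2,23/2) outside
  → clear

BLOCKED by obstacle 1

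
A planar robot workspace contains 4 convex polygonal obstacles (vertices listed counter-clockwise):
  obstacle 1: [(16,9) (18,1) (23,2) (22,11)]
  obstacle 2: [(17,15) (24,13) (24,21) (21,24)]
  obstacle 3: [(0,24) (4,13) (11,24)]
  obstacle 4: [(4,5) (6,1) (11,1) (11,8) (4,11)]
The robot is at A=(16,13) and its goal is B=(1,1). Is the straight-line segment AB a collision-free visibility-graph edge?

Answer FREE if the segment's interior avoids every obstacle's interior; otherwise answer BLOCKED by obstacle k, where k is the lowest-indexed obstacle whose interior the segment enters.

Obstacle 1 [(16,9) (18,1) (23,2) (22,11)]:
  edge (16,9)–(18,1): clear
  edge (18,1)–(23,2): clear
  edge (23,2)–(22,11): clear
  edge (22,11)–(16,9): clear
  midpoint (17/2,7) outside
  → clear
Obstacle 2 [(17,15) (24,13) (24,21) (21,24)]:
  edge (17,15)–(24,13): clear
  edge (24,13)–(24,21): clear
  edge (24,21)–(21,24): clear
  edge (21,24)–(17,15): clear
  midpoint (17/2,7) outside
  → clear
Obstacle 3 [(0,24) (4,13) (11,24)]:
  edge (0,24)–(4,13): clear
  edge (4,13)–(11,24): clear
  edge (11,24)–(0,24): clear
  midpoint (17/2,7) outside
  → clear
Obstacle 4 [(4,5) (6,1) (11,1) (11,8) (4,11)]:
  edge (4,5)–(6,1): crosses AB
  edge (6,1)–(11,1): clear
  edge (11,1)–(11,8): clear
  edge (11,8)–(4,11): crosses AB
  edge (4,11)–(4,5): clear
  → BLOCKED

BLOCKED by obstacle 4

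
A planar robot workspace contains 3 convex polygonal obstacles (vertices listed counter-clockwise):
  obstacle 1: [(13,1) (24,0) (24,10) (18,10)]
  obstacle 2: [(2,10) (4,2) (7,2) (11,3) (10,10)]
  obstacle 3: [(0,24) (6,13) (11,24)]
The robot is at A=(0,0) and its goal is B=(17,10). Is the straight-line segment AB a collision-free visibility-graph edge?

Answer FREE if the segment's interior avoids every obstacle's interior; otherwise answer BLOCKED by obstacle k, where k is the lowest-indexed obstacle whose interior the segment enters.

BLOCKED by obstacle 2

Obstacle 1 [(13,1) (24,0) (24,10) (18,10)]:
  edge (13,1)–(24,0): clear
  edge (24,0)–(24,10): clear
  edge (24,10)–(18,10): clear
  edge (18,10)–(13,1): clear
  midpoint (17/2,5) outside
  → clear
Obstacle 2 [(2,10) (4,2) (7,2) (11,3) (10,10)]:
  edge (2,10)–(4,2): crosses AB
  edge (4,2)–(7,2): clear
  edge (7,2)–(11,3): clear
  edge (11,3)–(10,10): crosses AB
  edge (10,10)–(2,10): clear
  → BLOCKED
Obstacle 3 [(0,24) (6,13) (11,24)]:
  edge (0,24)–(6,13): clear
  edge (6,13)–(11,24): clear
  edge (11,24)–(0,24): clear
  midpoint (17/2,5) outside
  → clear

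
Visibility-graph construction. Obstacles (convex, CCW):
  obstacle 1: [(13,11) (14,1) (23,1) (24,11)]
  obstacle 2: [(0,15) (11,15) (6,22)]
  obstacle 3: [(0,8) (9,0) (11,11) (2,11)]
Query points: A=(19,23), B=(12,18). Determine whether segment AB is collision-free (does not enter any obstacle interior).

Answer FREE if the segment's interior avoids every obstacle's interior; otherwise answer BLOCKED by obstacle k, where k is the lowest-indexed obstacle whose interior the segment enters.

Obstacle 1 [(13,11) (14,1) (23,1) (24,11)]:
  edge (13,11)–(14,1): clear
  edge (14,1)–(23,1): clear
  edge (23,1)–(24,11): clear
  edge (24,11)–(13,11): clear
  midpoint (31/2,41/2) outside
  → clear
Obstacle 2 [(0,15) (11,15) (6,22)]:
  edge (0,15)–(11,15): clear
  edge (11,15)–(6,22): clear
  edge (6,22)–(0,15): clear
  midpoint (31/2,41/2) outside
  → clear
Obstacle 3 [(0,8) (9,0) (11,11) (2,11)]:
  edge (0,8)–(9,0): clear
  edge (9,0)–(11,11): clear
  edge (11,11)–(2,11): clear
  edge (2,11)–(0,8): clear
  midpoint (31/2,41/2) outside
  → clear

FREE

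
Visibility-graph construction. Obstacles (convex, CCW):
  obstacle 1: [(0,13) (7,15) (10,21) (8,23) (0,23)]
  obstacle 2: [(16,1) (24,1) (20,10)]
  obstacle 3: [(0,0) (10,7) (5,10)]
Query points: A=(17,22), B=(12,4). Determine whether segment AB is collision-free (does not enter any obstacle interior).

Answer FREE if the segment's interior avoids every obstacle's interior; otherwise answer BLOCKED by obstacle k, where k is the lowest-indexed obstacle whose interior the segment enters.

FREE

Obstacle 1 [(0,13) (7,15) (10,21) (8,23) (0,23)]:
  edge (0,13)–(7,15): clear
  edge (7,15)–(10,21): clear
  edge (10,21)–(8,23): clear
  edge (8,23)–(0,23): clear
  edge (0,23)–(0,13): clear
  midpoint (29/2,13) outside
  → clear
Obstacle 2 [(16,1) (24,1) (20,10)]:
  edge (16,1)–(24,1): clear
  edge (24,1)–(20,10): clear
  edge (20,10)–(16,1): clear
  midpoint (29/2,13) outside
  → clear
Obstacle 3 [(0,0) (10,7) (5,10)]:
  edge (0,0)–(10,7): clear
  edge (10,7)–(5,10): clear
  edge (5,10)–(0,0): clear
  midpoint (29/2,13) outside
  → clear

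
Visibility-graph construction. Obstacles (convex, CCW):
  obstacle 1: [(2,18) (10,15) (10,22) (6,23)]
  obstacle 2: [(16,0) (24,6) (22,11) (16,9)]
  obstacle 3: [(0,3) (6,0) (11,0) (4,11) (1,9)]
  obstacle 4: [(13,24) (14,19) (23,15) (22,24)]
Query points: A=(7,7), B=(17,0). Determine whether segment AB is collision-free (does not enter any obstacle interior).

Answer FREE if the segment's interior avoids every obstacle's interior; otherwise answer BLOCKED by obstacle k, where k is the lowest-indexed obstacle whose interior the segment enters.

BLOCKED by obstacle 2

Obstacle 1 [(2,18) (10,15) (10,22) (6,23)]:
  edge (2,18)–(10,15): clear
  edge (10,15)–(10,22): clear
  edge (10,22)–(6,23): clear
  edge (6,23)–(2,18): clear
  midpoint (12,7/2) outside
  → clear
Obstacle 2 [(16,0) (24,6) (22,11) (16,9)]:
  edge (16,0)–(24,6): crosses AB
  edge (24,6)–(22,11): clear
  edge (22,11)–(16,9): clear
  edge (16,9)–(16,0): crosses AB
  → BLOCKED
Obstacle 3 [(0,3) (6,0) (11,0) (4,11) (1,9)]:
  edge (0,3)–(6,0): clear
  edge (6,0)–(11,0): clear
  edge (11,0)–(4,11): clear
  edge (4,11)–(1,9): clear
  edge (1,9)–(0,3): clear
  midpoint (12,7/2) outside
  → clear
Obstacle 4 [(13,24) (14,19) (23,15) (22,24)]:
  edge (13,24)–(14,19): clear
  edge (14,19)–(23,15): clear
  edge (23,15)–(22,24): clear
  edge (22,24)–(13,24): clear
  midpoint (12,7/2) outside
  → clear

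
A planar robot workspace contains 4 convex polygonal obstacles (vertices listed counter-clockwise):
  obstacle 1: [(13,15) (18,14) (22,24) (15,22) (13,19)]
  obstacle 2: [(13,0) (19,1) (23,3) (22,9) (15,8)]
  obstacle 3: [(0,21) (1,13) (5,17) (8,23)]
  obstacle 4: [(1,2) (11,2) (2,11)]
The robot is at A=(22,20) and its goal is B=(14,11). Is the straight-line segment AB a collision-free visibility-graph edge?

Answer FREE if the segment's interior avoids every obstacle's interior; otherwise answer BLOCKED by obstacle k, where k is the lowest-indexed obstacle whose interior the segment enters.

BLOCKED by obstacle 1

Obstacle 1 [(13,15) (18,14) (22,24) (15,22) (13,19)]:
  edge (13,15)–(18,14): crosses AB
  edge (18,14)–(22,24): crosses AB
  edge (22,24)–(15,22): clear
  edge (15,22)–(13,19): clear
  edge (13,19)–(13,15): clear
  → BLOCKED
Obstacle 2 [(13,0) (19,1) (23,3) (22,9) (15,8)]:
  edge (13,0)–(19,1): clear
  edge (19,1)–(23,3): clear
  edge (23,3)–(22,9): clear
  edge (22,9)–(15,8): clear
  edge (15,8)–(13,0): clear
  midpoint (18,31/2) outside
  → clear
Obstacle 3 [(0,21) (1,13) (5,17) (8,23)]:
  edge (0,21)–(1,13): clear
  edge (1,13)–(5,17): clear
  edge (5,17)–(8,23): clear
  edge (8,23)–(0,21): clear
  midpoint (18,31/2) outside
  → clear
Obstacle 4 [(1,2) (11,2) (2,11)]:
  edge (1,2)–(11,2): clear
  edge (11,2)–(2,11): clear
  edge (2,11)–(1,2): clear
  midpoint (18,31/2) outside
  → clear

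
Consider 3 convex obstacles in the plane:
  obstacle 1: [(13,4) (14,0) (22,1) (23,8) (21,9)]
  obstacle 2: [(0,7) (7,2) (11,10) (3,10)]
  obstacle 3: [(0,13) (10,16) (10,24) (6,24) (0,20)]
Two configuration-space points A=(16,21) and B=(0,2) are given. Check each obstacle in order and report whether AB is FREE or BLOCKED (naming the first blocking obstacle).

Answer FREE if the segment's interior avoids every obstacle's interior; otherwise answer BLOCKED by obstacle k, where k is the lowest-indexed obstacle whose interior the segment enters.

BLOCKED by obstacle 2

Obstacle 1 [(13,4) (14,0) (22,1) (23,8) (21,9)]:
  edge (13,4)–(14,0): clear
  edge (14,0)–(22,1): clear
  edge (22,1)–(23,8): clear
  edge (23,8)–(21,9): clear
  edge (21,9)–(13,4): clear
  midpoint (8,23/2) outside
  → clear
Obstacle 2 [(0,7) (7,2) (11,10) (3,10)]:
  edge (0,7)–(7,2): crosses AB
  edge (7,2)–(11,10): clear
  edge (11,10)–(3,10): crosses AB
  edge (3,10)–(0,7): clear
  → BLOCKED
Obstacle 3 [(0,13) (10,16) (10,24) (6,24) (0,20)]:
  edge (0,13)–(10,16): clear
  edge (10,16)–(10,24): clear
  edge (10,24)–(6,24): clear
  edge (6,24)–(0,20): clear
  edge (0,20)–(0,13): clear
  midpoint (8,23/2) outside
  → clear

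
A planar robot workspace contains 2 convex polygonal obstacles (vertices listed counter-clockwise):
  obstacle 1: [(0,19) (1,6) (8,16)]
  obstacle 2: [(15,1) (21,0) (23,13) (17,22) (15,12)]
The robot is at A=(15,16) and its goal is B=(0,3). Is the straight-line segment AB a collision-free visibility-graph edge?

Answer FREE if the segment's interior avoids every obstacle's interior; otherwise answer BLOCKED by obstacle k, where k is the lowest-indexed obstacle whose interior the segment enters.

FREE

Obstacle 1 [(0,19) (1,6) (8,16)]:
  edge (0,19)–(1,6): clear
  edge (1,6)–(8,16): clear
  edge (8,16)–(0,19): clear
  midpoint (15/2,19/2) outside
  → clear
Obstacle 2 [(15,1) (21,0) (23,13) (17,22) (15,12)]:
  edge (15,1)–(21,0): clear
  edge (21,0)–(23,13): clear
  edge (23,13)–(17,22): clear
  edge (17,22)–(15,12): clear
  edge (15,12)–(15,1): clear
  midpoint (15/2,19/2) outside
  → clear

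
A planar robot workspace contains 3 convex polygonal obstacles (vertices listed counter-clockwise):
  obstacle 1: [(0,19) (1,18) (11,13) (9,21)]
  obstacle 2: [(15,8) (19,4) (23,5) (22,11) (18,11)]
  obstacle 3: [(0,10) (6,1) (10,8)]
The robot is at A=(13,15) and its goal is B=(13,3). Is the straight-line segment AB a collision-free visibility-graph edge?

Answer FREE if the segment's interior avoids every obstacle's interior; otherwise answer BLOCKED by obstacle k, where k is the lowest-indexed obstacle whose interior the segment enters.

FREE

Obstacle 1 [(0,19) (1,18) (11,13) (9,21)]:
  edge (0,19)–(1,18): clear
  edge (1,18)–(11,13): clear
  edge (11,13)–(9,21): clear
  edge (9,21)–(0,19): clear
  midpoint (13,9) outside
  → clear
Obstacle 2 [(15,8) (19,4) (23,5) (22,11) (18,11)]:
  edge (15,8)–(19,4): clear
  edge (19,4)–(23,5): clear
  edge (23,5)–(22,11): clear
  edge (22,11)–(18,11): clear
  edge (18,11)–(15,8): clear
  midpoint (13,9) outside
  → clear
Obstacle 3 [(0,10) (6,1) (10,8)]:
  edge (0,10)–(6,1): clear
  edge (6,1)–(10,8): clear
  edge (10,8)–(0,10): clear
  midpoint (13,9) outside
  → clear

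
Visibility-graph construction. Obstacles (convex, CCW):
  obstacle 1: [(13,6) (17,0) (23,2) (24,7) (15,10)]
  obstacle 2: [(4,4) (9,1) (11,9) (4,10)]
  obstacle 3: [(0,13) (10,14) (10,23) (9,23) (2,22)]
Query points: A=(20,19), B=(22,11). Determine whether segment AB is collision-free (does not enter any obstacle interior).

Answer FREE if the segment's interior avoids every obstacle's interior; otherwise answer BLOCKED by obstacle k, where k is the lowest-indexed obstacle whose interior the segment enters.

Obstacle 1 [(13,6) (17,0) (23,2) (24,7) (15,10)]:
  edge (13,6)–(17,0): clear
  edge (17,0)–(23,2): clear
  edge (23,2)–(24,7): clear
  edge (24,7)–(15,10): clear
  edge (15,10)–(13,6): clear
  midpoint (21,15) outside
  → clear
Obstacle 2 [(4,4) (9,1) (11,9) (4,10)]:
  edge (4,4)–(9,1): clear
  edge (9,1)–(11,9): clear
  edge (11,9)–(4,10): clear
  edge (4,10)–(4,4): clear
  midpoint (21,15) outside
  → clear
Obstacle 3 [(0,13) (10,14) (10,23) (9,23) (2,22)]:
  edge (0,13)–(10,14): clear
  edge (10,14)–(10,23): clear
  edge (10,23)–(9,23): clear
  edge (9,23)–(2,22): clear
  edge (2,22)–(0,13): clear
  midpoint (21,15) outside
  → clear

FREE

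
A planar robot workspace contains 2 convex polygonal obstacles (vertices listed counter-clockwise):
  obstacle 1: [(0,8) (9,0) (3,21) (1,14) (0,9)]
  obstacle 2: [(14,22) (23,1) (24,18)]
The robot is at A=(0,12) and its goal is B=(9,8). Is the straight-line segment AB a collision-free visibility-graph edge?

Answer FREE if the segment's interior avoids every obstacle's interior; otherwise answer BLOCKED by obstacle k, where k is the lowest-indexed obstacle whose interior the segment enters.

Obstacle 1 [(0,8) (9,0) (3,21) (1,14) (0,9)]:
  edge (0,8)–(9,0): clear
  edge (9,0)–(3,21): crosses AB
  edge (3,21)–(1,14): clear
  edge (1,14)–(0,9): crosses AB
  edge (0,9)–(0,8): clear
  → BLOCKED
Obstacle 2 [(14,22) (23,1) (24,18)]:
  edge (14,22)–(23,1): clear
  edge (23,1)–(24,18): clear
  edge (24,18)–(14,22): clear
  midpoint (9/2,10) outside
  → clear

BLOCKED by obstacle 1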